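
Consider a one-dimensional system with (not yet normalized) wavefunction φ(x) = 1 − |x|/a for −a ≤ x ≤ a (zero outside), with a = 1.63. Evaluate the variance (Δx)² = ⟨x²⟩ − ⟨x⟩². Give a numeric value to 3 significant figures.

Compute ⟨x⟩ and ⟨x²⟩ separately, then (Δx)² = ⟨x²⟩ − ⟨x⟩².
φ is even, so ∫ over [−a, a] = 2∫₀ᵃ with φ = 1 − x/a there: ∫₀ᵃ (1 − x/a)² dx = a/3, ∫₀ᵃ x²(1 − x/a)² dx = a³/30, ∫₀ᵃ x⁴(1 − x/a)² dx = a⁵/105.
Normalization: ∫|φ|² dx = 1.0867.
⟨x⟩ = 0.0000 and ⟨x²⟩ = 0.26569.
(Δx)² = 0.26569 − (0.0000)² = 0.26569.

0.266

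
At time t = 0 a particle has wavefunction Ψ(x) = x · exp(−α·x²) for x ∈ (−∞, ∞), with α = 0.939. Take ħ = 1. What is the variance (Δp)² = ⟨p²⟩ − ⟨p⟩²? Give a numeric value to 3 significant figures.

2.82

Compute ⟨p⟩ and ⟨p²⟩ separately; (Δp)² = ⟨p²⟩ − ⟨p⟩².
Expand each integrand as polynomial × e^(−2αx²) and use ∫x^(2j)·e^(−2αx²) dx = (2j−1)!!/(4α)^j · √(π/(2α)), odd powers → 0; here √(π/(2α)) = 1.2934. Differentiate with the product rule, d/dx e^(−αx²) = −2αx·e^(−αx²).
Normalization: ∫|Ψ|² dx = 0.34435.
⟨p⟩ = 0.0000 and ⟨p²⟩ = 2.8170.
(Δp)² = 2.8170 − (0.0000)² = 2.8170.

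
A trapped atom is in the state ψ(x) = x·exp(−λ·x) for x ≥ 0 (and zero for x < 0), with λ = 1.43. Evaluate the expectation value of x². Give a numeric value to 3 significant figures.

1.47

⟨x²⟩ = ∫ x²·|ψ|² dx / ∫|ψ|² dx (integrals over the domain).
Every integrand reduces to terms xʲ·e^(−2λx) on [0, ∞); use ∫₀^∞ xʲ·e^(−2λx) dx = j!/(2λ)^(j+1).
State is unnormalized: ∫|ψ|² dx = 0.085493, and ∫ψ*·x²·ψ dx = 0.12542, so ⟨x²⟩ = 0.12542 / 0.085493.
⟨x²⟩ = 1.4671.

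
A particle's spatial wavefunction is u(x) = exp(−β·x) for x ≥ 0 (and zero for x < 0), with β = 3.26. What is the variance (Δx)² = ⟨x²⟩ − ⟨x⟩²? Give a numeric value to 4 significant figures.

Compute ⟨x⟩ and ⟨x²⟩ separately, then (Δx)² = ⟨x²⟩ − ⟨x⟩².
Every integrand reduces to terms xʲ·e^(−2βx) on [0, ∞); use ∫₀^∞ xʲ·e^(−2βx) dx = j!/(2β)^(j+1).
Normalization: ∫|u|² dx = 0.15337.
⟨x⟩ = 0.15337 and ⟨x²⟩ = 0.047047.
(Δx)² = 0.047047 − (0.15337)² = 0.023524.

0.02352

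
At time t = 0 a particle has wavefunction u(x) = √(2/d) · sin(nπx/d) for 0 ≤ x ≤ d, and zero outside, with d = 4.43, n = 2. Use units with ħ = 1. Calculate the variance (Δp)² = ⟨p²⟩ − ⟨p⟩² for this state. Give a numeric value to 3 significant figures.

Compute ⟨p⟩ and ⟨p²⟩ separately; (Δp)² = ⟨p²⟩ − ⟨p⟩².
d/dx sin(nπx/d) = (nπ/d)·cos(nπx/d) and d²/dx² sin(nπx/d) = −(nπ/d)²·sin(nπx/d); on 0 ≤ x ≤ d, ∫sin²(nπx/d) dx = d/2 and ∫sin(nπx/d)·cos(nπx/d) dx = 0.
⟨p⟩ = 0.0000 and ⟨p²⟩ = 2.0116.
(Δp)² = 2.0116 − (0.0000)² = 2.0116.

2.01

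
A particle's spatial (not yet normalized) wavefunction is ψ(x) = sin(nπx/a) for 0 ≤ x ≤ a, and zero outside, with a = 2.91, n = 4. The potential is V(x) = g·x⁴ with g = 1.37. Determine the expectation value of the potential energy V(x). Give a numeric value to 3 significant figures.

19.0

⟨V⟩ = ∫ V(x)·|ψ|² dx / ∫|ψ|² dx.
With sin²θ = (1 − cos2θ)/2 on 0 ≤ x ≤ a: ∫sin²(nπx/a) dx = a/2, ∫x·sin²(nπx/a) dx = a²/4, ∫x²·sin²(nπx/a) dx = a³·(1/6 − 1/(4n²π²)); higher powers xᵏ the same way, integrating xᵏ·cos(2nπx/a) by parts.
State is unnormalized: ∫|ψ|² dx = 1.4550, and ∫ψ*·V(x)·ψ dx = 27.692, so ⟨V⟩ = 27.692 / 1.4550.
⟨V⟩ = 19.032.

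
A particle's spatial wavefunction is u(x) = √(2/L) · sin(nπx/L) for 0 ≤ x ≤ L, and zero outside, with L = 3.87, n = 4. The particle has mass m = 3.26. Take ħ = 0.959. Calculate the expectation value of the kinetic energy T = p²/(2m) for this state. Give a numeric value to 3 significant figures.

T = −(ħ²/2m) d²/dx², so ⟨T⟩ = −(ħ²/2m) ∫ u*·u'' dx; with m = 3.26.
d/dx sin(nπx/L) = (nπ/L)·cos(nπx/L) and d²/dx² sin(nπx/L) = −(nπ/L)²·sin(nπx/L); on 0 ≤ x ≤ L, ∫sin²(nπx/L) dx = L/2 and ∫sin(nπx/L)·cos(nπx/L) dx = 0.
⟨T⟩ = 1.4873.

1.49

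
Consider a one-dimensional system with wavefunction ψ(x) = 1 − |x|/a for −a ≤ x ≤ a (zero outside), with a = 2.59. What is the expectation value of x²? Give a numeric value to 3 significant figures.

⟨x²⟩ = ∫ x²·|ψ|² dx / ∫|ψ|² dx (integrals over the domain).
ψ is even, so ∫ over [−a, a] = 2∫₀ᵃ with ψ = 1 − x/a there: ∫₀ᵃ (1 − x/a)² dx = a/3, ∫₀ᵃ x²(1 − x/a)² dx = a³/30, ∫₀ᵃ x⁴(1 − x/a)² dx = a⁵/105.
State is unnormalized: ∫|ψ|² dx = 1.7267, and ∫ψ*·x²·ψ dx = 1.1583, so ⟨x²⟩ = 1.1583 / 1.7267.
⟨x²⟩ = 0.67081.

0.671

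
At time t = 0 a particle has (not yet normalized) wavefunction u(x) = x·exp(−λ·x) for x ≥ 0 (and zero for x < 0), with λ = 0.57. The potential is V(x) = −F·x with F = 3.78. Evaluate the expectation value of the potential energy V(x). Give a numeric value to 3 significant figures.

-9.95

⟨V⟩ = ∫ V(x)·|u|² dx / ∫|u|² dx.
Every integrand reduces to terms xʲ·e^(−2λx) on [0, ∞); use ∫₀^∞ xʲ·e^(−2λx) dx = j!/(2λ)^(j+1).
State is unnormalized: ∫|u|² dx = 1.3499, and ∫u*·V(x)·u dx = -13.428, so ⟨V⟩ = -13.428 / 1.3499.
⟨V⟩ = -9.9474.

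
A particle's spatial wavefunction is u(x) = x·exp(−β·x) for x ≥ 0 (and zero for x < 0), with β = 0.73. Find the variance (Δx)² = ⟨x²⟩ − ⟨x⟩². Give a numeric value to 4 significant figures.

1.407

Compute ⟨x⟩ and ⟨x²⟩ separately, then (Δx)² = ⟨x²⟩ − ⟨x⟩².
Every integrand reduces to terms xʲ·e^(−2βx) on [0, ∞); use ∫₀^∞ xʲ·e^(−2βx) dx = j!/(2β)^(j+1).
Normalization: ∫|u|² dx = 0.64265.
⟨x⟩ = 2.0548 and ⟨x²⟩ = 5.6296.
(Δx)² = 5.6296 − (2.0548)² = 1.4074.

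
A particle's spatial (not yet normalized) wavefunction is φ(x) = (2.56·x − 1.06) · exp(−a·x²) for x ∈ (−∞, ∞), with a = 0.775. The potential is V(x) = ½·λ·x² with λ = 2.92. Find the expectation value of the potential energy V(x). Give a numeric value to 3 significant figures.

⟨V⟩ = ∫ V(x)·|φ|² dx / ∫|φ|² dx.
Expand each integrand as polynomial × e^(−2ax²) and use ∫x^(2j)·e^(−2ax²) dx = (2j−1)!!/(4a)^j · √(π/(2a)), odd powers → 0; here √(π/(2a)) = 1.4237.
State is unnormalized: ∫|φ|² dx = 4.6094, and ∫φ*·V(x)·φ dx = 5.0058, so ⟨V⟩ = 5.0058 / 4.6094.
⟨V⟩ = 1.0860.

1.09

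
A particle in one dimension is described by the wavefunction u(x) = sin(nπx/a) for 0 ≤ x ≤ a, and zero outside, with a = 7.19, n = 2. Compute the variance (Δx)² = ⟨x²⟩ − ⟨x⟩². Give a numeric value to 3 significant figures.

3.65

Compute ⟨x⟩ and ⟨x²⟩ separately, then (Δx)² = ⟨x²⟩ − ⟨x⟩².
With sin²θ = (1 − cos2θ)/2 on 0 ≤ x ≤ a: ∫sin²(nπx/a) dx = a/2, ∫x·sin²(nπx/a) dx = a²/4, ∫x²·sin²(nπx/a) dx = a³·(1/6 − 1/(4n²π²)); higher powers xᵏ the same way, integrating xᵏ·cos(2nπx/a) by parts.
Normalization: ∫|u|² dx = 3.5950.
⟨x⟩ = 3.5950 and ⟨x²⟩ = 16.577.
(Δx)² = 16.577 − (3.5950)² = 3.6533.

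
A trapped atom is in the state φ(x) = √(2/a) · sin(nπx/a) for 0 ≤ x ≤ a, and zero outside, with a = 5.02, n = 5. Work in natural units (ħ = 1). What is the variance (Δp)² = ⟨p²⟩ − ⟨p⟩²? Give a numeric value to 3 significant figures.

9.79

Compute ⟨p⟩ and ⟨p²⟩ separately; (Δp)² = ⟨p²⟩ − ⟨p⟩².
d/dx sin(nπx/a) = (nπ/a)·cos(nπx/a) and d²/dx² sin(nπx/a) = −(nπ/a)²·sin(nπx/a); on 0 ≤ x ≤ a, ∫sin²(nπx/a) dx = a/2 and ∫sin(nπx/a)·cos(nπx/a) dx = 0.
⟨p⟩ = 0.0000 and ⟨p²⟩ = 9.7911.
(Δp)² = 9.7911 − (0.0000)² = 9.7911.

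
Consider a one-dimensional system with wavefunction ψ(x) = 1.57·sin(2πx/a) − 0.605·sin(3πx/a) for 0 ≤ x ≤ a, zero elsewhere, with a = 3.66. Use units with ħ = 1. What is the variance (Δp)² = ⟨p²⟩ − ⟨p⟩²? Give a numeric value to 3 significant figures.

Compute ⟨p⟩ and ⟨p²⟩ separately; (Δp)² = ⟨p²⟩ − ⟨p⟩².
d²/dx² sin(jπx/a) = −(jπ/a)²·sin(jπx/a); on 0 ≤ x ≤ a, ∫sin²(jπx/a) dx = a/2 and ∫sin(jπx/a)·sin(lπx/a) dx = 0 for j ≠ l, so only diagonal terms survive in ∫|ψ|² and ∫ψ·ψ″; ∫ψ·ψ′ dx = [ψ²/2] between the walls = 0.
Normalization: ∫|ψ|² dx = 5.1806.
⟨p⟩ = 0.0000 and ⟨p²⟩ = 3.4234.
(Δp)² = 3.4234 − (0.0000)² = 3.4234.

3.42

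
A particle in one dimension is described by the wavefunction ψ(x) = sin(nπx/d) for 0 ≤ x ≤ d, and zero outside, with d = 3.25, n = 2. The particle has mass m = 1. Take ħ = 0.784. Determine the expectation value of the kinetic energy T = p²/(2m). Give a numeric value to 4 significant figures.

1.149

T = −(ħ²/2m) d²/dx², so ⟨T⟩ = −(ħ²/2m) ∫ ψ*·ψ'' dx / ∫|ψ|² dx; with m = 1.
d/dx sin(nπx/d) = (nπ/d)·cos(nπx/d) and d²/dx² sin(nπx/d) = −(nπ/d)²·sin(nπx/d); on 0 ≤ x ≤ d, ∫sin²(nπx/d) dx = d/2 and ∫sin(nπx/d)·cos(nπx/d) dx = 0.
State is unnormalized: ∫|ψ|² dx = 1.6250, and ∫ψ*·(−ħ²/2m · ψ'') dx = 1.8666, so ⟨T⟩ = 1.8666 / 1.6250.
⟨T⟩ = 1.1487.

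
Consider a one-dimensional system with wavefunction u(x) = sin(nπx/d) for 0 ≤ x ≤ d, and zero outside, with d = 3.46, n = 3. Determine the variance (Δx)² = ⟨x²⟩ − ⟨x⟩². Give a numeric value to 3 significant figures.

Compute ⟨x⟩ and ⟨x²⟩ separately, then (Δx)² = ⟨x²⟩ − ⟨x⟩².
With sin²θ = (1 − cos2θ)/2 on 0 ≤ x ≤ d: ∫sin²(nπx/d) dx = d/2, ∫x·sin²(nπx/d) dx = d²/4, ∫x²·sin²(nπx/d) dx = d³·(1/6 − 1/(4n²π²)); higher powers xᵏ the same way, integrating xᵏ·cos(2nπx/d) by parts.
Normalization: ∫|u|² dx = 1.7300.
⟨x⟩ = 1.7300 and ⟨x²⟩ = 3.9231.
(Δx)² = 3.9231 − (1.7300)² = 0.93025.

0.930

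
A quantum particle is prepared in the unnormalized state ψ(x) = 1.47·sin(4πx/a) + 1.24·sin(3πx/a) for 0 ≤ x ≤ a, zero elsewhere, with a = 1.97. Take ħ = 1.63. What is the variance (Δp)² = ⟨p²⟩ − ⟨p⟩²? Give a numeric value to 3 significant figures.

88.4

Compute ⟨p⟩ and ⟨p²⟩ separately; (Δp)² = ⟨p²⟩ − ⟨p⟩².
d²/dx² sin(jπx/a) = −(jπ/a)²·sin(jπx/a); on 0 ≤ x ≤ a, ∫sin²(jπx/a) dx = a/2 and ∫sin(jπx/a)·sin(lπx/a) dx = 0 for j ≠ l, so only diagonal terms survive in ∫|ψ|² and ∫ψ·ψ″; ∫ψ·ψ′ dx = [ψ²/2] between the walls = 0.
Normalization: ∫|ψ|² dx = 3.6430.
⟨p⟩ = 0.0000 and ⟨p²⟩ = 88.446.
(Δp)² = 88.446 − (0.0000)² = 88.446.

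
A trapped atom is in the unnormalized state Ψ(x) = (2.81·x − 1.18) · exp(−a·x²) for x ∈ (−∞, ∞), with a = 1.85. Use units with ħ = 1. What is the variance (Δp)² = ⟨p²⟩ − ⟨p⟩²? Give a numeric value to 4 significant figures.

3.455

Compute ⟨p⟩ and ⟨p²⟩ separately; (Δp)² = ⟨p²⟩ − ⟨p⟩².
Expand each integrand as polynomial × e^(−2ax²) and use ∫x^(2j)·e^(−2ax²) dx = (2j−1)!!/(4a)^j · √(π/(2a)), odd powers → 0; here √(π/(2a)) = 0.92145. Differentiate with the product rule, d/dx e^(−ax²) = −2ax·e^(−ax²).
Normalization: ∫|Ψ|² dx = 2.2663.
⟨p⟩ = 0.0000 and ⟨p²⟩ = 3.4553.
(Δp)² = 3.4553 − (0.0000)² = 3.4553.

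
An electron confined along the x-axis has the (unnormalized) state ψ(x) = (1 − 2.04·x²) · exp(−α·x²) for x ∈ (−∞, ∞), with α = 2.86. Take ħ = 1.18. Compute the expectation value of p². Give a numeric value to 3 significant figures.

p² ψ = −ħ² d²ψ/dx²; ⟨p²⟩ = −ħ² ∫ ψ*·ψ'' dx / ∫|ψ|² dx.
Expand each integrand as polynomial × e^(−2αx²) and use ∫x^(2j)·e^(−2αx²) dx = (2j−1)!!/(4α)^j · √(π/(2α)), odd powers → 0; here √(π/(2α)) = 0.74110. Differentiate with the product rule, d/dx e^(−αx²) = −2αx·e^(−αx²).
State is unnormalized: ∫|ψ|² dx = 0.54749, and ∫ψ*·(−ħ² ψ'') dx = 4.6607, so ⟨p²⟩ = 4.6607 / 0.54749.
⟨p²⟩ = 8.5129.

8.51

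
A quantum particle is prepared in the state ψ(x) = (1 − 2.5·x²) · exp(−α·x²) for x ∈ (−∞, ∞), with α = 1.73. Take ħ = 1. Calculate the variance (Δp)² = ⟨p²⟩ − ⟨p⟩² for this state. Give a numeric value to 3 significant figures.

6.82

Compute ⟨p⟩ and ⟨p²⟩ separately; (Δp)² = ⟨p²⟩ − ⟨p⟩².
Expand each integrand as polynomial × e^(−2αx²) and use ∫x^(2j)·e^(−2αx²) dx = (2j−1)!!/(4α)^j · √(π/(2α)), odd powers → 0; here √(π/(2α)) = 0.95288. Differentiate with the product rule, d/dx e^(−αx²) = −2αx·e^(−αx²).
Normalization: ∫|ψ|² dx = 0.63748.
⟨p⟩ = 0.0000 and ⟨p²⟩ = 6.8169.
(Δp)² = 6.8169 − (0.0000)² = 6.8169.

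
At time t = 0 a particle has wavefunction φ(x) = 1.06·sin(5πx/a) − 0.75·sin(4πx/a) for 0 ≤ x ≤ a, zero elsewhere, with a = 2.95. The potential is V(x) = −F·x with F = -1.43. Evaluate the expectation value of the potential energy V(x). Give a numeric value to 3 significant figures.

⟨V⟩ = ∫ V(x)·|φ|² dx / ∫|φ|² dx.
On 0 ≤ x ≤ a (j ≠ l): ∫sin²(jπx/a) dx = a/2, ∫sin(jπx/a)·sin(lπx/a) dx = 0; diagonal moments ∫x·sin²(jπx/a) dx = a²/4, ∫x²·sin²(jπx/a) dx = a³·(1/6 − 1/(4j²π²)); cross terms ∫x·sin(jπx/a)·sin(lπx/a) dx = 0 for j + l even and −4jla²/(π²(j² − l²)²) for j + l odd, ∫x²·sin(jπx/a)·sin(lπx/a) dx = (−1)^(j+l)·4jla³/(π²(j² − l²)²); higher powers the same way via product-to-sum and parts.
State is unnormalized: ∫|φ|² dx = 2.4870, and ∫φ*·V(x)·φ dx = 7.2258, so ⟨V⟩ = 7.2258 / 2.4870.
⟨V⟩ = 2.9054.

2.91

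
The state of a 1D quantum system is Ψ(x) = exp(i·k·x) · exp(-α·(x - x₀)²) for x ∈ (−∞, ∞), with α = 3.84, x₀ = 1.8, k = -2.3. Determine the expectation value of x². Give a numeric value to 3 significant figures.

⟨x²⟩ = ∫ x²·|Ψ|² dx / ∫|Ψ|² dx (integrals over the domain).
Gaussian moments (u = x − x₀): ∫u^(2j)·e^(−2αu²) du = (2j−1)!!/(4α)^j · √(π/(2α)), odd powers integrate to 0; here √(π/(2α)) = 0.63958.
State is unnormalized: ∫|Ψ|² dx = 0.63958, and ∫Ψ*·x²·Ψ dx = 2.1139, so ⟨x²⟩ = 2.1139 / 0.63958.
⟨x²⟩ = 3.3051.

3.31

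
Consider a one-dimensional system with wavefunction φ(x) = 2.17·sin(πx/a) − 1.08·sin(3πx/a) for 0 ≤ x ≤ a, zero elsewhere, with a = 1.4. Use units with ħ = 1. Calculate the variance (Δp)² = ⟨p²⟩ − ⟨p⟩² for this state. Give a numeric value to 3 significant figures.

13.0

Compute ⟨p⟩ and ⟨p²⟩ separately; (Δp)² = ⟨p²⟩ − ⟨p⟩².
d²/dx² sin(jπx/a) = −(jπ/a)²·sin(jπx/a); on 0 ≤ x ≤ a, ∫sin²(jπx/a) dx = a/2 and ∫sin(jπx/a)·sin(lπx/a) dx = 0 for j ≠ l, so only diagonal terms survive in ∫|φ|² and ∫φ·φ″; ∫φ·φ′ dx = [φ²/2] between the walls = 0.
Normalization: ∫|φ|² dx = 4.1127.
⟨p⟩ = 0.0000 and ⟨p²⟩ = 13.033.
(Δp)² = 13.033 − (0.0000)² = 13.033.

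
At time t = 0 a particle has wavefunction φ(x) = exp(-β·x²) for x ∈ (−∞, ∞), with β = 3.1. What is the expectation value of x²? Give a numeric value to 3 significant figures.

⟨x²⟩ = ∫ x²·|φ|² dx / ∫|φ|² dx (integrals over the domain).
Gaussian moments: ∫x^(2j)·e^(−2βx²) dx = (2j−1)!!/(4β)^j · √(π/(2β)), odd powers integrate to 0; here √(π/(2β)) = 0.71183.
State is unnormalized: ∫|φ|² dx = 0.71183, and ∫φ*·x²·φ dx = 0.057406, so ⟨x²⟩ = 0.057406 / 0.71183.
⟨x²⟩ = 0.080645.

0.0806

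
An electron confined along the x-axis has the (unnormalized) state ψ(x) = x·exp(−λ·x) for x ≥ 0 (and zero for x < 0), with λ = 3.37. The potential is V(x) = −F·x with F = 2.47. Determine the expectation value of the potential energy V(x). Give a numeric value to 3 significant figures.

-1.10

⟨V⟩ = ∫ V(x)·|ψ|² dx / ∫|ψ|² dx.
Every integrand reduces to terms xʲ·e^(−2λx) on [0, ∞); use ∫₀^∞ xʲ·e^(−2λx) dx = j!/(2λ)^(j+1).
State is unnormalized: ∫|ψ|² dx = 0.0065321, and ∫ψ*·V(x)·ψ dx = -0.0071814, so ⟨V⟩ = -0.0071814 / 0.0065321.
⟨V⟩ = -1.0994.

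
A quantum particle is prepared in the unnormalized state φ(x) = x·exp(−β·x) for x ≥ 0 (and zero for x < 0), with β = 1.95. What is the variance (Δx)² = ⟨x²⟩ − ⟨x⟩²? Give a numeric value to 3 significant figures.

0.197

Compute ⟨x⟩ and ⟨x²⟩ separately, then (Δx)² = ⟨x²⟩ − ⟨x⟩².
Every integrand reduces to terms xʲ·e^(−2βx) on [0, ∞); use ∫₀^∞ xʲ·e^(−2βx) dx = j!/(2β)^(j+1).
Normalization: ∫|φ|² dx = 0.033716.
⟨x⟩ = 0.76923 and ⟨x²⟩ = 0.78895.
(Δx)² = 0.78895 − (0.76923)² = 0.19724.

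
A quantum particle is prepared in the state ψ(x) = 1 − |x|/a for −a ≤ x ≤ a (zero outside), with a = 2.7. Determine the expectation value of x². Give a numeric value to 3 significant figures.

0.729

⟨x²⟩ = ∫ x²·|ψ|² dx / ∫|ψ|² dx (integrals over the domain).
ψ is even, so ∫ over [−a, a] = 2∫₀ᵃ with ψ = 1 − x/a there: ∫₀ᵃ (1 − x/a)² dx = a/3, ∫₀ᵃ x²(1 − x/a)² dx = a³/30, ∫₀ᵃ x⁴(1 − x/a)² dx = a⁵/105.
State is unnormalized: ∫|ψ|² dx = 1.8000, and ∫ψ*·x²·ψ dx = 1.3122, so ⟨x²⟩ = 1.3122 / 1.8000.
⟨x²⟩ = 0.72900.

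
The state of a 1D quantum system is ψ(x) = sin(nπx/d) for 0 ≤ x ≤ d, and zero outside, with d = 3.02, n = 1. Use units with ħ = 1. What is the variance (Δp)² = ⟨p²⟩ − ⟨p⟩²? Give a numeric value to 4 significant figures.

Compute ⟨p⟩ and ⟨p²⟩ separately; (Δp)² = ⟨p²⟩ − ⟨p⟩².
d/dx sin(nπx/d) = (nπ/d)·cos(nπx/d) and d²/dx² sin(nπx/d) = −(nπ/d)²·sin(nπx/d); on 0 ≤ x ≤ d, ∫sin²(nπx/d) dx = d/2 and ∫sin(nπx/d)·cos(nπx/d) dx = 0.
Normalization: ∫|ψ|² dx = 1.5100.
⟨p⟩ = 0.0000 and ⟨p²⟩ = 1.0821.
(Δp)² = 1.0821 − (0.0000)² = 1.0821.

1.082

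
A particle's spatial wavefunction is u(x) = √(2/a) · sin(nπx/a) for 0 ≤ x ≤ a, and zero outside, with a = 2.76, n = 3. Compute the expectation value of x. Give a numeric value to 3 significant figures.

1.38

⟨x⟩ = ∫ x·|u|² dx (integrals over the domain).
With sin²θ = (1 − cos2θ)/2 on 0 ≤ x ≤ a: ∫sin²(nπx/a) dx = a/2, ∫x·sin²(nπx/a) dx = a²/4, ∫x²·sin²(nπx/a) dx = a³·(1/6 − 1/(4n²π²)); higher powers xᵏ the same way, integrating xᵏ·cos(2nπx/a) by parts.
⟨x⟩ = 1.3800.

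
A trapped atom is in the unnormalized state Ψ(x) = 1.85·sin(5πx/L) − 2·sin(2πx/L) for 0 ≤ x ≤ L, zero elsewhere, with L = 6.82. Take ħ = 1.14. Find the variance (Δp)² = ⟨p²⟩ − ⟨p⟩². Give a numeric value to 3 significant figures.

3.77

Compute ⟨p⟩ and ⟨p²⟩ separately; (Δp)² = ⟨p²⟩ − ⟨p⟩².
d²/dx² sin(jπx/L) = −(jπ/L)²·sin(jπx/L); on 0 ≤ x ≤ L, ∫sin²(jπx/L) dx = L/2 and ∫sin(jπx/L)·sin(lπx/L) dx = 0 for j ≠ l, so only diagonal terms survive in ∫|Ψ|² and ∫Ψ·Ψ″; ∫Ψ·Ψ′ dx = [Ψ²/2] between the walls = 0.
Normalization: ∫|Ψ|² dx = 25.311.
⟨p⟩ = 0.0000 and ⟨p²⟩ = 3.7733.
(Δp)² = 3.7733 − (0.0000)² = 3.7733.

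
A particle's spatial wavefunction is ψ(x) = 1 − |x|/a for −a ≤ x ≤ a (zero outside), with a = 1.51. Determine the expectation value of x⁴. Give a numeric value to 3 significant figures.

⟨x⁴⟩ = ∫ x⁴·|ψ|² dx / ∫|ψ|² dx (integrals over the domain).
ψ is even, so ∫ over [−a, a] = 2∫₀ᵃ with ψ = 1 − x/a there: ∫₀ᵃ (1 − x/a)² dx = a/3, ∫₀ᵃ x²(1 − x/a)² dx = a³/30, ∫₀ᵃ x⁴(1 − x/a)² dx = a⁵/105.
State is unnormalized: ∫|ψ|² dx = 1.0067, and ∫ψ*·x⁴·ψ dx = 0.14953, so ⟨x⁴⟩ = 0.14953 / 1.0067.
⟨x⁴⟩ = 0.14854.

0.149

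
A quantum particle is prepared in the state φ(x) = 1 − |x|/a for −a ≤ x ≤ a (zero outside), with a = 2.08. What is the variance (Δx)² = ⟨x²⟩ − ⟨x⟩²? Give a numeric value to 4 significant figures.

Compute ⟨x⟩ and ⟨x²⟩ separately, then (Δx)² = ⟨x²⟩ − ⟨x⟩².
φ is even, so ∫ over [−a, a] = 2∫₀ᵃ with φ = 1 − x/a there: ∫₀ᵃ (1 − x/a)² dx = a/3, ∫₀ᵃ x²(1 − x/a)² dx = a³/30, ∫₀ᵃ x⁴(1 − x/a)² dx = a⁵/105.
Normalization: ∫|φ|² dx = 1.3867.
⟨x⟩ = 0.0000 and ⟨x²⟩ = 0.43264.
(Δx)² = 0.43264 − (0.0000)² = 0.43264.

0.4326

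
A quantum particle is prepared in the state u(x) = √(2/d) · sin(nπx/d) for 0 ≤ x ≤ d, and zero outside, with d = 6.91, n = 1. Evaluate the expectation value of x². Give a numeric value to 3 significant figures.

13.5

⟨x²⟩ = ∫ x²·|u|² dx (integrals over the domain).
With sin²θ = (1 − cos2θ)/2 on 0 ≤ x ≤ d: ∫sin²(nπx/d) dx = d/2, ∫x·sin²(nπx/d) dx = d²/4, ∫x²·sin²(nπx/d) dx = d³·(1/6 − 1/(4n²π²)); higher powers xᵏ the same way, integrating xᵏ·cos(2nπx/d) by parts.
⟨x²⟩ = 13.497.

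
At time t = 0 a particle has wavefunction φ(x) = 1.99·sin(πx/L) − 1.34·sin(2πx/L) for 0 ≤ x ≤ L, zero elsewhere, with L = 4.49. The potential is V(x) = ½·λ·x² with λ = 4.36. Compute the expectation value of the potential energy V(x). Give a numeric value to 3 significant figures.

⟨V⟩ = ∫ V(x)·|φ|² dx / ∫|φ|² dx.
On 0 ≤ x ≤ L (j ≠ l): ∫sin²(jπx/L) dx = L/2, ∫sin(jπx/L)·sin(lπx/L) dx = 0; diagonal moments ∫x·sin²(jπx/L) dx = L²/4, ∫x²·sin²(jπx/L) dx = L³·(1/6 − 1/(4j²π²)); cross terms ∫x·sin(jπx/L)·sin(lπx/L) dx = 0 for j + l even and −4jlL²/(π²(j² − l²)²) for j + l odd, ∫x²·sin(jπx/L)·sin(lπx/L) dx = (−1)^(j+l)·4jlL³/(π²(j² − l²)²); higher powers the same way via product-to-sum and parts.
State is unnormalized: ∫|φ|² dx = 12.922, and ∫φ*·V(x)·φ dx = 262.04, so ⟨V⟩ = 262.04 / 12.922.
⟨V⟩ = 20.279.

20.3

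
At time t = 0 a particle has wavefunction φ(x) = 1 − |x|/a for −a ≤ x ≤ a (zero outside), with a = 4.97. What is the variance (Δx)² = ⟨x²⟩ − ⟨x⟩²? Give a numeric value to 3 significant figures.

Compute ⟨x⟩ and ⟨x²⟩ separately, then (Δx)² = ⟨x²⟩ − ⟨x⟩².
φ is even, so ∫ over [−a, a] = 2∫₀ᵃ with φ = 1 − x/a there: ∫₀ᵃ (1 − x/a)² dx = a/3, ∫₀ᵃ x²(1 − x/a)² dx = a³/30, ∫₀ᵃ x⁴(1 − x/a)² dx = a⁵/105.
Normalization: ∫|φ|² dx = 3.3133.
⟨x⟩ = 0.0000 and ⟨x²⟩ = 2.4701.
(Δx)² = 2.4701 − (0.0000)² = 2.4701.

2.47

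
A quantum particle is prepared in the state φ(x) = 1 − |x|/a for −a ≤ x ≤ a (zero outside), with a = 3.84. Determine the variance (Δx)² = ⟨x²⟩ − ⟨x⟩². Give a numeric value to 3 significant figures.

Compute ⟨x⟩ and ⟨x²⟩ separately, then (Δx)² = ⟨x²⟩ − ⟨x⟩².
φ is even, so ∫ over [−a, a] = 2∫₀ᵃ with φ = 1 − x/a there: ∫₀ᵃ (1 − x/a)² dx = a/3, ∫₀ᵃ x²(1 − x/a)² dx = a³/30, ∫₀ᵃ x⁴(1 − x/a)² dx = a⁵/105.
Normalization: ∫|φ|² dx = 2.5600.
⟨x⟩ = 0.0000 and ⟨x²⟩ = 1.4746.
(Δx)² = 1.4746 − (0.0000)² = 1.4746.

1.47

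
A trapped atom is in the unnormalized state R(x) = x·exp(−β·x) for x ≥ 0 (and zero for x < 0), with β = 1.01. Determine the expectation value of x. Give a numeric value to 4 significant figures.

⟨x⟩ = ∫ x·|R|² dx / ∫|R|² dx (integrals over the domain).
Every integrand reduces to terms xʲ·e^(−2βx) on [0, ∞); use ∫₀^∞ xʲ·e^(−2βx) dx = j!/(2β)^(j+1).
State is unnormalized: ∫|R|² dx = 0.24265, and ∫R*·x·R dx = 0.36037, so ⟨x⟩ = 0.36037 / 0.24265.
⟨x⟩ = 1.4851.

1.485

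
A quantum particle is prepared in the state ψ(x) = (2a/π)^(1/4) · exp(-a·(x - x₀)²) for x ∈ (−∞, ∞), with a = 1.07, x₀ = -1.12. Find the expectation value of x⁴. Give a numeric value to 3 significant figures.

3.50

⟨x⁴⟩ = ∫ x⁴·|ψ|² dx (integrals over the domain).
Gaussian moments (u = x − x₀): ∫u^(2j)·e^(−2au²) du = (2j−1)!!/(4a)^j · √(π/(2a)), odd powers integrate to 0; here √(π/(2a)) = 1.2116.
⟨x⁴⟩ = 3.4958.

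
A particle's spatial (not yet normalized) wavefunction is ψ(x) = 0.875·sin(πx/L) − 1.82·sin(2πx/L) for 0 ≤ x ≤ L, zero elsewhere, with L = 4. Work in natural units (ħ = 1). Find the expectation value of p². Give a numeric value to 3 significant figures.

2.12

p² ψ = −ħ² d²ψ/dx²; ⟨p²⟩ = −ħ² ∫ ψ*·ψ'' dx / ∫|ψ|² dx.
d²/dx² sin(jπx/L) = −(jπ/L)²·sin(jπx/L); on 0 ≤ x ≤ L, ∫sin²(jπx/L) dx = L/2 and ∫sin(jπx/L)·sin(lπx/L) dx = 0 for j ≠ l, so only diagonal terms survive in ∫|ψ|² and ∫ψ·ψ″; ∫ψ·ψ′ dx = [ψ²/2] between the walls = 0.
State is unnormalized: ∫|ψ|² dx = 8.1561, and ∫ψ*·(−ħ² ψ'') dx = 17.291, so ⟨p²⟩ = 17.291 / 8.1561.
⟨p²⟩ = 2.1200.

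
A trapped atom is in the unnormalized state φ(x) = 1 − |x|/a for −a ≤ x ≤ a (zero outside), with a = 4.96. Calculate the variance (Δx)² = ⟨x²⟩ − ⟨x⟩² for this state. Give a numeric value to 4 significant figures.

2.460

Compute ⟨x⟩ and ⟨x²⟩ separately, then (Δx)² = ⟨x²⟩ − ⟨x⟩².
φ is even, so ∫ over [−a, a] = 2∫₀ᵃ with φ = 1 − x/a there: ∫₀ᵃ (1 − x/a)² dx = a/3, ∫₀ᵃ x²(1 − x/a)² dx = a³/30, ∫₀ᵃ x⁴(1 − x/a)² dx = a⁵/105.
Normalization: ∫|φ|² dx = 3.3067.
⟨x⟩ = 0.0000 and ⟨x²⟩ = 2.4602.
(Δx)² = 2.4602 − (0.0000)² = 2.4602.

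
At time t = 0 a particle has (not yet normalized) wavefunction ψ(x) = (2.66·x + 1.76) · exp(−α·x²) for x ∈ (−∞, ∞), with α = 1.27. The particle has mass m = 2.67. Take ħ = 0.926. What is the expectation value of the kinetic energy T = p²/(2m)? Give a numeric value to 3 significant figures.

0.330

T = −(ħ²/2m) d²/dx², so ⟨T⟩ = −(ħ²/2m) ∫ ψ*·ψ'' dx / ∫|ψ|² dx; with m = 2.67.
Expand each integrand as polynomial × e^(−2αx²) and use ∫x^(2j)·e^(−2αx²) dx = (2j−1)!!/(4α)^j · √(π/(2α)), odd powers → 0; here √(π/(2α)) = 1.1121. Differentiate with the product rule, d/dx e^(−αx²) = −2αx·e^(−αx²).
State is unnormalized: ∫|ψ|² dx = 4.9940, and ∫ψ*·(−ħ²/2m · ψ'') dx = 1.6502, so ⟨T⟩ = 1.6502 / 4.9940.
⟨T⟩ = 0.33044.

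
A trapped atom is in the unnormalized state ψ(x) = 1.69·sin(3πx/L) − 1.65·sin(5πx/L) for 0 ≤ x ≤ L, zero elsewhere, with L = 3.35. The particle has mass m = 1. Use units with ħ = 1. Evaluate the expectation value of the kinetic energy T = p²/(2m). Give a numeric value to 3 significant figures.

T = −(ħ²/2m) d²/dx², so ⟨T⟩ = −(ħ²/2m) ∫ ψ*·ψ'' dx / ∫|ψ|² dx; with m = 1.
d²/dx² sin(jπx/L) = −(jπ/L)²·sin(jπx/L); on 0 ≤ x ≤ L, ∫sin²(jπx/L) dx = L/2 and ∫sin(jπx/L)·sin(lπx/L) dx = 0 for j ≠ l, so only diagonal terms survive in ∫|ψ|² and ∫ψ·ψ″; ∫ψ·ψ′ dx = [ψ²/2] between the walls = 0.
State is unnormalized: ∫|ψ|² dx = 9.3442, and ∫ψ*·(−ħ²/2m · ψ'') dx = 69.063, so ⟨T⟩ = 69.063 / 9.3442.
⟨T⟩ = 7.3911.

7.39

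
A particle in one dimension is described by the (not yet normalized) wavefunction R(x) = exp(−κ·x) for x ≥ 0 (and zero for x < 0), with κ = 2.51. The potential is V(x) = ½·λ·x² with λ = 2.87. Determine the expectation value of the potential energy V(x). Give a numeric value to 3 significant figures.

⟨V⟩ = ∫ V(x)·|R|² dx / ∫|R|² dx.
Every integrand reduces to terms xʲ·e^(−2κx) on [0, ∞); use ∫₀^∞ xʲ·e^(−2κx) dx = j!/(2κ)^(j+1).
State is unnormalized: ∫|R|² dx = 0.19920, and ∫R*·V(x)·R dx = 0.022687, so ⟨V⟩ = 0.022687 / 0.19920.
⟨V⟩ = 0.11389.

0.114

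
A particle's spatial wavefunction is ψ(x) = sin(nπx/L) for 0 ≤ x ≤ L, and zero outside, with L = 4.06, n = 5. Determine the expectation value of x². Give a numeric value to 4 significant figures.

⟨x²⟩ = ∫ x²·|ψ|² dx / ∫|ψ|² dx (integrals over the domain).
With sin²θ = (1 − cos2θ)/2 on 0 ≤ x ≤ L: ∫sin²(nπx/L) dx = L/2, ∫x·sin²(nπx/L) dx = L²/4, ∫x²·sin²(nπx/L) dx = L³·(1/6 − 1/(4n²π²)); higher powers xᵏ the same way, integrating xᵏ·cos(2nπx/L) by parts.
State is unnormalized: ∫|ψ|² dx = 2.0300, and ∫ψ*·x²·ψ dx = 11.086, so ⟨x²⟩ = 11.086 / 2.0300.
⟨x²⟩ = 5.4611.

5.461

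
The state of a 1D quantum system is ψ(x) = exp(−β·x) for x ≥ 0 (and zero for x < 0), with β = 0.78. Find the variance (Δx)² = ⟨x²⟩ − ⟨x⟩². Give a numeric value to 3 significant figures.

Compute ⟨x⟩ and ⟨x²⟩ separately, then (Δx)² = ⟨x²⟩ − ⟨x⟩².
Every integrand reduces to terms xʲ·e^(−2βx) on [0, ∞); use ∫₀^∞ xʲ·e^(−2βx) dx = j!/(2β)^(j+1).
Normalization: ∫|ψ|² dx = 0.64103.
⟨x⟩ = 0.64103 and ⟨x²⟩ = 0.82183.
(Δx)² = 0.82183 − (0.64103)² = 0.41091.

0.411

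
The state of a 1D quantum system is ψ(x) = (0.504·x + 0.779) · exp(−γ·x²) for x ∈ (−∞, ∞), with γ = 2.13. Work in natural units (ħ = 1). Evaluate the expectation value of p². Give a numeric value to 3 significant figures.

2.33

p² ψ = −ħ² d²ψ/dx²; ⟨p²⟩ = −ħ² ∫ ψ*·ψ'' dx / ∫|ψ|² dx.
Expand each integrand as polynomial × e^(−2γx²) and use ∫x^(2j)·e^(−2γx²) dx = (2j−1)!!/(4γ)^j · √(π/(2γ)), odd powers → 0; here √(π/(2γ)) = 0.85876. Differentiate with the product rule, d/dx e^(−γx²) = −2γx·e^(−γx²).
State is unnormalized: ∫|ψ|² dx = 0.54673, and ∫ψ*·(−ħ² ψ'') dx = 1.2736, so ⟨p²⟩ = 1.2736 / 0.54673.
⟨p²⟩ = 2.3295.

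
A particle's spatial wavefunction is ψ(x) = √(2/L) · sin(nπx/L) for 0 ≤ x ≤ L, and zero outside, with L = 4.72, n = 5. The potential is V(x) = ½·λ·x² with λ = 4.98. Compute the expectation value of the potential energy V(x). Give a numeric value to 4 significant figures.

⟨V⟩ = ∫ V(x)·|ψ|² dx.
With sin²θ = (1 − cos2θ)/2 on 0 ≤ x ≤ L: ∫sin²(nπx/L) dx = L/2, ∫x·sin²(nπx/L) dx = L²/4, ∫x²·sin²(nπx/L) dx = L³·(1/6 − 1/(4n²π²)); higher powers xᵏ the same way, integrating xᵏ·cos(2nπx/L) by parts.
⟨V⟩ = 18.379.

18.38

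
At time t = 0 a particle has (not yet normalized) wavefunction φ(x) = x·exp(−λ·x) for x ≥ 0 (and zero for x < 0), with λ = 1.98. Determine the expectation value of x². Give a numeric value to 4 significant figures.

⟨x²⟩ = ∫ x²·|φ|² dx / ∫|φ|² dx (integrals over the domain).
Every integrand reduces to terms xʲ·e^(−2λx) on [0, ∞); use ∫₀^∞ xʲ·e^(−2λx) dx = j!/(2λ)^(j+1).
State is unnormalized: ∫|φ|² dx = 0.032207, and ∫φ*·x²·φ dx = 0.024645, so ⟨x²⟩ = 0.024645 / 0.032207.
⟨x²⟩ = 0.76523.

0.7652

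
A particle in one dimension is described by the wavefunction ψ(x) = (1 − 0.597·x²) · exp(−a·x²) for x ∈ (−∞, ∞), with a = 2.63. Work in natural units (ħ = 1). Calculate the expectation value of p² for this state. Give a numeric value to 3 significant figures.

3.33

p² ψ = −ħ² d²ψ/dx²; ⟨p²⟩ = −ħ² ∫ ψ*·ψ'' dx / ∫|ψ|² dx.
Expand each integrand as polynomial × e^(−2ax²) and use ∫x^(2j)·e^(−2ax²) dx = (2j−1)!!/(4a)^j · √(π/(2a)), odd powers → 0; here √(π/(2a)) = 0.77283. Differentiate with the product rule, d/dx e^(−ax²) = −2ax·e^(−ax²).
State is unnormalized: ∫|ψ|² dx = 0.69258, and ∫ψ*·(−ħ² ψ'') dx = 2.3090, so ⟨p²⟩ = 2.3090 / 0.69258.
⟨p²⟩ = 3.3340.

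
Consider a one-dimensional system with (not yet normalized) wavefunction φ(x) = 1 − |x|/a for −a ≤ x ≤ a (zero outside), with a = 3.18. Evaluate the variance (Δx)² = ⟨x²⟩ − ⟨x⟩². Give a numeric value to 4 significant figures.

1.011

Compute ⟨x⟩ and ⟨x²⟩ separately, then (Δx)² = ⟨x²⟩ − ⟨x⟩².
φ is even, so ∫ over [−a, a] = 2∫₀ᵃ with φ = 1 − x/a there: ∫₀ᵃ (1 − x/a)² dx = a/3, ∫₀ᵃ x²(1 − x/a)² dx = a³/30, ∫₀ᵃ x⁴(1 − x/a)² dx = a⁵/105.
Normalization: ∫|φ|² dx = 2.1200.
⟨x⟩ = 0.0000 and ⟨x²⟩ = 1.0112.
(Δx)² = 1.0112 − (0.0000)² = 1.0112.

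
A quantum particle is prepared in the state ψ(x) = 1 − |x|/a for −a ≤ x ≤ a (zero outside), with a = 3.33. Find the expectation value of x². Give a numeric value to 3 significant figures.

1.11

⟨x²⟩ = ∫ x²·|ψ|² dx / ∫|ψ|² dx (integrals over the domain).
ψ is even, so ∫ over [−a, a] = 2∫₀ᵃ with ψ = 1 − x/a there: ∫₀ᵃ (1 − x/a)² dx = a/3, ∫₀ᵃ x²(1 − x/a)² dx = a³/30, ∫₀ᵃ x⁴(1 − x/a)² dx = a⁵/105.
State is unnormalized: ∫|ψ|² dx = 2.2200, and ∫ψ*·x²·ψ dx = 2.4617, so ⟨x²⟩ = 2.4617 / 2.2200.
⟨x²⟩ = 1.1089.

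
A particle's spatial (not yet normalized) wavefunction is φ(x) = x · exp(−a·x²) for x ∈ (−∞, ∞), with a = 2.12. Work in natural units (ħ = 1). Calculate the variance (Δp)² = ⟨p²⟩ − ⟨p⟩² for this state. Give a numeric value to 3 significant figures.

Compute ⟨p⟩ and ⟨p²⟩ separately; (Δp)² = ⟨p²⟩ − ⟨p⟩².
Expand each integrand as polynomial × e^(−2ax²) and use ∫x^(2j)·e^(−2ax²) dx = (2j−1)!!/(4a)^j · √(π/(2a)), odd powers → 0; here √(π/(2a)) = 0.86078. Differentiate with the product rule, d/dx e^(−ax²) = −2ax·e^(−ax²).
Normalization: ∫|φ|² dx = 0.10151.
⟨p⟩ = 0.0000 and ⟨p²⟩ = 6.3600.
(Δp)² = 6.3600 − (0.0000)² = 6.3600.

6.36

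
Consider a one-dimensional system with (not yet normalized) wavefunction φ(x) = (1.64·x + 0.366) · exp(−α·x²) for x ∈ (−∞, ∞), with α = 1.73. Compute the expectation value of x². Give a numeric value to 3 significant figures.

⟨x²⟩ = ∫ x²·|φ|² dx / ∫|φ|² dx (integrals over the domain).
Expand each integrand as polynomial × e^(−2αx²) and use ∫x^(2j)·e^(−2αx²) dx = (2j−1)!!/(4α)^j · √(π/(2α)), odd powers → 0; here √(π/(2α)) = 0.95288.
State is unnormalized: ∫|φ|² dx = 0.49800, and ∫φ*·x²·φ dx = 0.17900, so ⟨x²⟩ = 0.17900 / 0.49800.
⟨x²⟩ = 0.35945.

0.359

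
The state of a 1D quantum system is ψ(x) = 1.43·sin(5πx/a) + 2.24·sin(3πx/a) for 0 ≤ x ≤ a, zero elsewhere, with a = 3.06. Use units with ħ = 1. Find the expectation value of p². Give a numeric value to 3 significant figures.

14.4

p² ψ = −ħ² d²ψ/dx²; ⟨p²⟩ = −ħ² ∫ ψ*·ψ'' dx / ∫|ψ|² dx.
d²/dx² sin(jπx/a) = −(jπ/a)²·sin(jπx/a); on 0 ≤ x ≤ a, ∫sin²(jπx/a) dx = a/2 and ∫sin(jπx/a)·sin(lπx/a) dx = 0 for j ≠ l, so only diagonal terms survive in ∫|ψ|² and ∫ψ·ψ″; ∫ψ·ψ′ dx = [ψ²/2] between the walls = 0.
State is unnormalized: ∫|ψ|² dx = 10.806, and ∫ψ*·(−ħ² ψ'') dx = 155.27, so ⟨p²⟩ = 155.27 / 10.806.
⟨p²⟩ = 14.369.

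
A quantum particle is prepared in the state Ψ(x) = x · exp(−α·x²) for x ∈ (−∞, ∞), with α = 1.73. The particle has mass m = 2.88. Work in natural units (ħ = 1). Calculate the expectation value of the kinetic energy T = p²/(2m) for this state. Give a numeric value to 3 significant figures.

T = −(ħ²/2m) d²/dx², so ⟨T⟩ = −(ħ²/2m) ∫ Ψ*·Ψ'' dx / ∫|Ψ|² dx; with m = 2.88.
Expand each integrand as polynomial × e^(−2αx²) and use ∫x^(2j)·e^(−2αx²) dx = (2j−1)!!/(4α)^j · √(π/(2α)), odd powers → 0; here √(π/(2α)) = 0.95288. Differentiate with the product rule, d/dx e^(−αx²) = −2αx·e^(−αx²).
State is unnormalized: ∫|Ψ|² dx = 0.13770, and ∫Ψ*·(−ħ²/2m · Ψ'') dx = 0.12407, so ⟨T⟩ = 0.12407 / 0.13770.
⟨T⟩ = 0.90104.

0.901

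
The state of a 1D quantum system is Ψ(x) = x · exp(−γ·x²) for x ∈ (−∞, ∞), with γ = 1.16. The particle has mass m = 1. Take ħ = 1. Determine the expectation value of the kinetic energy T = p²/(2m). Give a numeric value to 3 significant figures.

T = −(ħ²/2m) d²/dx², so ⟨T⟩ = −(ħ²/2m) ∫ Ψ*·Ψ'' dx / ∫|Ψ|² dx; with m = 1.
Expand each integrand as polynomial × e^(−2γx²) and use ∫x^(2j)·e^(−2γx²) dx = (2j−1)!!/(4γ)^j · √(π/(2γ)), odd powers → 0; here √(π/(2γ)) = 1.1637. Differentiate with the product rule, d/dx e^(−γx²) = −2γx·e^(−γx²).
State is unnormalized: ∫|Ψ|² dx = 0.25079, and ∫Ψ*·(−ħ²/2m · Ψ'') dx = 0.43638, so ⟨T⟩ = 0.43638 / 0.25079.
⟨T⟩ = 1.7400.

1.74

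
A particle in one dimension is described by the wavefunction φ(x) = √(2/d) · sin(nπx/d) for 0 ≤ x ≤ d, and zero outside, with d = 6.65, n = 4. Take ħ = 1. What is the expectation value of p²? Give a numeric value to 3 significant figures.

p² φ = −ħ² d²φ/dx²; ⟨p²⟩ = −ħ² ∫ φ*·φ'' dx.
d/dx sin(nπx/d) = (nπ/d)·cos(nπx/d) and d²/dx² sin(nπx/d) = −(nπ/d)²·sin(nπx/d); on 0 ≤ x ≤ d, ∫sin²(nπx/d) dx = d/2 and ∫sin(nπx/d)·cos(nπx/d) dx = 0.
⟨p²⟩ = 3.5709.

3.57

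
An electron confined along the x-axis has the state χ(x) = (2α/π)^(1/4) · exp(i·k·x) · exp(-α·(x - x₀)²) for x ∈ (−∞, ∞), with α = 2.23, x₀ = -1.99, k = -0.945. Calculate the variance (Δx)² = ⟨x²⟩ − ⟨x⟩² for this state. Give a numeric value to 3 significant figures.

Compute ⟨x⟩ and ⟨x²⟩ separately, then (Δx)² = ⟨x²⟩ − ⟨x⟩².
Gaussian moments (u = x − x₀): ∫u^(2j)·e^(−2αu²) du = (2j−1)!!/(4α)^j · √(π/(2α)), odd powers integrate to 0; here √(π/(2α)) = 0.83928.
⟨x⟩ = -1.9900 and ⟨x²⟩ = 4.0722.
(Δx)² = 4.0722 − (-1.9900)² = 0.11211.

0.112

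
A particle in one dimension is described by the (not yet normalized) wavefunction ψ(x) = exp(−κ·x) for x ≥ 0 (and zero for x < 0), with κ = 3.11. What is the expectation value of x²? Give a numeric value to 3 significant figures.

0.0517

⟨x²⟩ = ∫ x²·|ψ|² dx / ∫|ψ|² dx (integrals over the domain).
Every integrand reduces to terms xʲ·e^(−2κx) on [0, ∞); use ∫₀^∞ xʲ·e^(−2κx) dx = j!/(2κ)^(j+1).
State is unnormalized: ∫|ψ|² dx = 0.16077, and ∫ψ*·x²·ψ dx = 0.0083111, so ⟨x²⟩ = 0.0083111 / 0.16077.
⟨x²⟩ = 0.051695.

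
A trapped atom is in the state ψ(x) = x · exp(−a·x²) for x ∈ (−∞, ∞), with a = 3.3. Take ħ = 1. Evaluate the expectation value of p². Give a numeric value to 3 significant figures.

9.90

p² ψ = −ħ² d²ψ/dx²; ⟨p²⟩ = −ħ² ∫ ψ*·ψ'' dx / ∫|ψ|² dx.
Expand each integrand as polynomial × e^(−2ax²) and use ∫x^(2j)·e^(−2ax²) dx = (2j−1)!!/(4a)^j · √(π/(2a)), odd powers → 0; here √(π/(2a)) = 0.68993. Differentiate with the product rule, d/dx e^(−ax²) = −2ax·e^(−ax²).
State is unnormalized: ∫|ψ|² dx = 0.052267, and ∫ψ*·(−ħ² ψ'') dx = 0.51745, so ⟨p²⟩ = 0.51745 / 0.052267.
⟨p²⟩ = 9.9000.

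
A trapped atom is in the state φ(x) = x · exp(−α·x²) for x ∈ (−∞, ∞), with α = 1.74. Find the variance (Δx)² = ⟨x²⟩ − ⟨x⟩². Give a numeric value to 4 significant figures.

Compute ⟨x⟩ and ⟨x²⟩ separately, then (Δx)² = ⟨x²⟩ − ⟨x⟩².
Expand each integrand as polynomial × e^(−2αx²) and use ∫x^(2j)·e^(−2αx²) dx = (2j−1)!!/(4α)^j · √(π/(2α)), odd powers → 0; here √(π/(2α)) = 0.95013.
Normalization: ∫|φ|² dx = 0.13651.
⟨x⟩ = 0.0000 and ⟨x²⟩ = 0.43103.
(Δx)² = 0.43103 − (0.0000)² = 0.43103.

0.4310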